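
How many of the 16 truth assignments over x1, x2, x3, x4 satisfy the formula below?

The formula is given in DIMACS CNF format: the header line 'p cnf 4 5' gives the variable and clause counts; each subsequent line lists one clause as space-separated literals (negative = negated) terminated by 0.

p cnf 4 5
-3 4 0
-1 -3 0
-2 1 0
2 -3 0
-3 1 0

There are 2^4 = 16 truth assignments over (x1, x2, x3, x4).
Check each against the 5 clauses (columns in the order x1, x2, x3, x4):
  F F F F  ✓ satisfies all
  F F F T  ✓ satisfies all
  F F T F  ✗ fails (¬x3 ∨ x4)
  F F T T  ✗ fails (x2 ∨ ¬x3)
  F T F F  ✗ fails (¬x2 ∨ x1)
  F T F T  ✗ fails (¬x2 ∨ x1)
  F T T F  ✗ fails (¬x3 ∨ x4)
  F T T T  ✗ fails (¬x2 ∨ x1)
  T F F F  ✓ satisfies all
  T F F T  ✓ satisfies all
  T F T F  ✗ fails (¬x3 ∨ x4)
  T F T T  ✗ fails (¬x1 ∨ ¬x3)
  T T F F  ✓ satisfies all
  T T F T  ✓ satisfies all
  T T T F  ✗ fails (¬x3 ∨ x4)
  T T T T  ✗ fails (¬x1 ∨ ¬x3)
6 of the 16 rows are models.

6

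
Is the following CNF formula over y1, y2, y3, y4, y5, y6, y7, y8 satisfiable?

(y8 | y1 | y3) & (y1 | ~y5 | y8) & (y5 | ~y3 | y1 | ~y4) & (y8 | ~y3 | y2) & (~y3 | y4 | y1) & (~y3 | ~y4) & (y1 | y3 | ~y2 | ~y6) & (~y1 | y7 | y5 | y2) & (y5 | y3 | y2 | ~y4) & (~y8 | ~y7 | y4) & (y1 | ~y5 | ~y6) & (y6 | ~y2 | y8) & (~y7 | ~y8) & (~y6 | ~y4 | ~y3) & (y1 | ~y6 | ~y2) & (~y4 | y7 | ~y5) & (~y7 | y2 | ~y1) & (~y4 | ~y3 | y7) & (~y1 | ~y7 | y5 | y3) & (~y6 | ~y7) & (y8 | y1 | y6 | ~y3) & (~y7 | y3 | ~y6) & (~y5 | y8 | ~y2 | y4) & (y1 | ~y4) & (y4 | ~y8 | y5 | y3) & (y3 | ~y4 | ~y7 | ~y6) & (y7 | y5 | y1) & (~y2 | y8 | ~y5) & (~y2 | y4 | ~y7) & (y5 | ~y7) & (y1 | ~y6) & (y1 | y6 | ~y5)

Try y3 = 0.
Try y8 = 0.
Unit clause (y1) forces y1 = 1.
Try y6 = 1.
Unit clause (~y7) forces y7 = 0.
Try y5 = 0.
Unit clause (y2) forces y2 = 1.
Every clause is now satisfied; y4 is unconstrained.
A satisfying assignment: y1 ↦ 1; y2 ↦ 1; y3 ↦ 0; y4 ↦ 1; y5 ↦ 0; y6 ↦ 1; y7 ↦ 0; y8 ↦ 0.

Yes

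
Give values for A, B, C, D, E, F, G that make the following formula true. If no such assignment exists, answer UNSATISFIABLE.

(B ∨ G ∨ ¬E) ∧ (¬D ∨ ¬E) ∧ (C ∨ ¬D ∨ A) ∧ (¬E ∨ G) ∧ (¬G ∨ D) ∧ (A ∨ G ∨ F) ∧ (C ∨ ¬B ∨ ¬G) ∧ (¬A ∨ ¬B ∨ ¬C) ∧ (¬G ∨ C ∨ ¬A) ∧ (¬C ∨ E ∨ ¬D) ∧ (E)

UNSATISFIABLE

Unit clause (E) forces E = True.
Unit clause (¬D) forces D = False.
Unit clause (G) forces G = True.
That conflicts with the unit clause (¬G).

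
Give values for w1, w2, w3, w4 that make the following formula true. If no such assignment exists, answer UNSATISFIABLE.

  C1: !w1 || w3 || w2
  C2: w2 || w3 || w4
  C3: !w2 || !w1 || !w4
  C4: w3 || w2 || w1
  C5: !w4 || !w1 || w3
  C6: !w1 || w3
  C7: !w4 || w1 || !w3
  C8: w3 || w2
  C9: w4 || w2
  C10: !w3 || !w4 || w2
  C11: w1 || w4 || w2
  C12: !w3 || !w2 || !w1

w1 ↦ false; w2 ↦ true; w3 ↦ false; w4 ↦ false

Try w1 = false.
Try w3 = false.
Unit clause (w2) forces w2 = true.
No clause remains; w4 is free.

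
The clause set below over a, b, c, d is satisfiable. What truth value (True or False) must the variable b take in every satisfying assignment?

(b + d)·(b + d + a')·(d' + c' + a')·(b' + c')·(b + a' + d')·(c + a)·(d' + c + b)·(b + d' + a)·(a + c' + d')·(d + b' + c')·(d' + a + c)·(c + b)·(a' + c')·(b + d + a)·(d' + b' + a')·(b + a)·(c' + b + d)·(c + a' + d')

True

Suppose b = 0.
The clause (d) is unit, so d = 1.
The clause (a') is unit, so a = 0.
But (a) is also a unit clause — contradiction.
So every satisfying assignment has b = True.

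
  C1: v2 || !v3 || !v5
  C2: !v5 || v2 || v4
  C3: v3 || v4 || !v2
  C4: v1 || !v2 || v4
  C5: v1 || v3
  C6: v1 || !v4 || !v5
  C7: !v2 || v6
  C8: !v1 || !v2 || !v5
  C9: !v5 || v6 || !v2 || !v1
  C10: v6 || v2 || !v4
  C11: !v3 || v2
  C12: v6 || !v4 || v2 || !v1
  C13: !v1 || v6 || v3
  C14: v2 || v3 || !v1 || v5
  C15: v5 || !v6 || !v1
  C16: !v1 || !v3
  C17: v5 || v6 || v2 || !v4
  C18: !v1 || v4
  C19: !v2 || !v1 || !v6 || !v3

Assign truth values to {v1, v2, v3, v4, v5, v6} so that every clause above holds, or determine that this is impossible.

Case v1 = true:
The clause (!v3) is unit, so v3 = false.
The clause (v6) is unit, so v6 = true.
The clause (v5) is unit, so v5 = true.
The clause (!v2) is unit, so v2 = false.
The clause (v4) is unit, so v4 = true.
Every clause now holds.

v1=true,  v2=false,  v3=false,  v4=true,  v5=true,  v6=true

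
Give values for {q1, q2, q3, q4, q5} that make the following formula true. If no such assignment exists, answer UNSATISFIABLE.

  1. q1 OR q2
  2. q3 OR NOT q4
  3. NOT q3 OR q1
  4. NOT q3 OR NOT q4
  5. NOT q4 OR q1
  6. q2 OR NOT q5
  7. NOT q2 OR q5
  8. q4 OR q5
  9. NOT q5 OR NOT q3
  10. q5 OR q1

q1: false; q2: true; q3: false; q4: false; q5: true

Case q1 = false:
From the singleton clause (q2), q2 = true.
From the singleton clause (NOT q3), q3 = false.
From the singleton clause (NOT q4), q4 = false.
From the singleton clause (q5), q5 = true.
Every clause now holds.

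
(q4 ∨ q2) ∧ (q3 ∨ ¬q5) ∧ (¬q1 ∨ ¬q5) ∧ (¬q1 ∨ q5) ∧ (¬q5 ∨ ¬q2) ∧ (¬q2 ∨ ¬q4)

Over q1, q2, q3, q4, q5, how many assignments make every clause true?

5

There are 2^5 = 32 truth assignments over (q1, q2, q3, q4, q5).
Split on q5. With q5 = True, the clauses containing q5 are satisfied and ¬q5 drops from the rest; 1 of the 2^4 = 16 assignments to the other variables satisfy what remains.
With q5 = False, by the same count on the reduced clause set, 4 assignments work.
(One model: q1=F, q2=F, q3=F, q4=T, q5=F.)
Total: 1 + 4 = 5.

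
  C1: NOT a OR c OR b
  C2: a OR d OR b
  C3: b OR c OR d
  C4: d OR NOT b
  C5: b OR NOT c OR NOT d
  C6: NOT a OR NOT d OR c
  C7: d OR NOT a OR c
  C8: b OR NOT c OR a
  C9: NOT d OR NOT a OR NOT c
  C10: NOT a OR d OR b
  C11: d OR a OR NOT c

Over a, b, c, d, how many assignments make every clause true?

3

There are 2^4 = 16 truth assignments over (a, b, c, d).
Check each against the 11 clauses (columns in the order a, b, c, d):
  F F F F  ✗ fails (a OR d OR b)
  F F F T  ✓ satisfies all
  F F T F  ✗ fails (a OR d OR b)
  F F T T  ✗ fails (b OR NOT c OR NOT d)
  F T F F  ✗ fails (d OR NOT b)
  F T F T  ✓ satisfies all
  F T T F  ✗ fails (d OR NOT b)
  F T T T  ✓ satisfies all
  T F F F  ✗ fails (NOT a OR c OR b)
  T F F T  ✗ fails (NOT a OR c OR b)
  T F T F  ✗ fails (NOT a OR d OR b)
  T F T T  ✗ fails (b OR NOT c OR NOT d)
  T T F F  ✗ fails (d OR NOT b)
  T T F T  ✗ fails (NOT a OR NOT d OR c)
  T T T F  ✗ fails (d OR NOT b)
  T T T T  ✗ fails (NOT d OR NOT a OR NOT c)
3 of the 16 rows are models.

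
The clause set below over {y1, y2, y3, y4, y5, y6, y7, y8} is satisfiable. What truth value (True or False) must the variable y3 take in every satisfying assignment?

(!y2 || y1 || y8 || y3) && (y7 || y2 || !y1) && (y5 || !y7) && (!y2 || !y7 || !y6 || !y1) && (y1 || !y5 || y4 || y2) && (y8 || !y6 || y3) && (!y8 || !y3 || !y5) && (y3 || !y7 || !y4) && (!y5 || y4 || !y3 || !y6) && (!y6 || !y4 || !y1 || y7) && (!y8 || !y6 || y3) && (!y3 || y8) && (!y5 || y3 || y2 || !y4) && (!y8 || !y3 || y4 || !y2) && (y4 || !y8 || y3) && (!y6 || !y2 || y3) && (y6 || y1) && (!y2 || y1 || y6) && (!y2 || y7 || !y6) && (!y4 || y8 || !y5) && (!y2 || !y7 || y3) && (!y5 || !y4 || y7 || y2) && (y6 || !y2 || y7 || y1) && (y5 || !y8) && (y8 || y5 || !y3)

False

Suppose y3 = true.
The clause (y8) is unit, so y8 = true.
The clause (!y5) is unit, so y5 = false.
But (y5) is also a unit clause — contradiction.
So every satisfying assignment has y3 = False.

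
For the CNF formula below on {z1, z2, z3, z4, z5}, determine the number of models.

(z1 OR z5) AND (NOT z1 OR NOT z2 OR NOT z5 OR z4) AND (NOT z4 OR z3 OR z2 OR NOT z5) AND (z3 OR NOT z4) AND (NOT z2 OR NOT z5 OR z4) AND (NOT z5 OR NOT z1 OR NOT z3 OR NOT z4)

12

There are 2^5 = 32 truth assignments over (z1, z2, z3, z4, z5).
Split on z2. With z2 = true, the clauses containing z2 are satisfied and NOT z2 drops from the rest; 4 of the 2^4 = 16 assignments to the other variables satisfy what remains.
With z2 = false, by the same count on the reduced clause set, 8 assignments work.
(One model: z1=F, z2=F, z3=F, z4=F, z5=T.)
Total: 4 + 8 = 12.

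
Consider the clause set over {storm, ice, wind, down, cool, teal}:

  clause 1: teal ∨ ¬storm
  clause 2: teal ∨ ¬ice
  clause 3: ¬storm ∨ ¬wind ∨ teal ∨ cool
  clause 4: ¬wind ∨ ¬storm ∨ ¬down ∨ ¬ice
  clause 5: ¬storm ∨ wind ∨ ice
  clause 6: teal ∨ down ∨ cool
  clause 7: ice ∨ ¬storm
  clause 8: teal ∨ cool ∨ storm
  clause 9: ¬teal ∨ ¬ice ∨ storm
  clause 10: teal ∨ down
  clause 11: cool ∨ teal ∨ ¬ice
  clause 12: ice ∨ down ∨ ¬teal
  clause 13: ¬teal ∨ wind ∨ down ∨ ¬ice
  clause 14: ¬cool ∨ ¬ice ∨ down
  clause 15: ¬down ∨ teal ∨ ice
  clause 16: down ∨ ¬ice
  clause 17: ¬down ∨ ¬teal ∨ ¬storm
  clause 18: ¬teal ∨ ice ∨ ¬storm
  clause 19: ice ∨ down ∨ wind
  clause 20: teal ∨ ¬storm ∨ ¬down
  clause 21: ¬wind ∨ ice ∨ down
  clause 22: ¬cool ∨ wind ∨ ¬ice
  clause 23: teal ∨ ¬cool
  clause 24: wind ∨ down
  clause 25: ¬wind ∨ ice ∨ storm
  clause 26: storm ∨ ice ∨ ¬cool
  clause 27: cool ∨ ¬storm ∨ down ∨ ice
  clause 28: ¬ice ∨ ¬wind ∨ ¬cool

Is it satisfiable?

Yes

Try teal = True.
Try ice = False.
Unit clause (¬storm) forces storm = False.
Unit clause (down) forces down = True.
Unit clause (¬wind) forces wind = False.
Unit clause (¬cool) forces cool = False.
Every clause now holds.
A satisfying assignment: storm=False, ice=False, wind=False, down=True, cool=False, teal=True.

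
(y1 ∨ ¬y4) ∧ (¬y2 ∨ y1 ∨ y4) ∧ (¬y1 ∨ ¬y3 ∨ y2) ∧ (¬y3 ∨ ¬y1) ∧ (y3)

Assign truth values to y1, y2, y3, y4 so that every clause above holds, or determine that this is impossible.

y1 ↦ False, y2 ↦ False, y3 ↦ True, y4 ↦ False

The clause (y3) is unit, so y3 = True.
The clause (¬y1) is unit, so y1 = False.
The clause (¬y4) is unit, so y4 = False.
The clause (¬y2) is unit, so y2 = False.
All clauses are satisfied.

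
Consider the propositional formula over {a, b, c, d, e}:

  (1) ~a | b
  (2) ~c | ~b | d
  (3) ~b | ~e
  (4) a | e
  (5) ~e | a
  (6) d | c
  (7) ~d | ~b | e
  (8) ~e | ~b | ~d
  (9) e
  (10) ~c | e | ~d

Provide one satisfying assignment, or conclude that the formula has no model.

UNSATISFIABLE

Unit clause (e) forces e = 1.
Unit clause (~b) forces b = 0.
Unit clause (~a) forces a = 0.
Now (a) is unsatisfied and unit — conflict.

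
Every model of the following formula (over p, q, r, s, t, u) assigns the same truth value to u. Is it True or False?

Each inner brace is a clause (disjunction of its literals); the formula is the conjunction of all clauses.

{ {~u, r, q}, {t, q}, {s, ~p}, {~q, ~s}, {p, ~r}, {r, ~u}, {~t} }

Suppose u = 1.
(r) alone gives r = 1.
(p) alone gives p = 1.
(s) alone gives s = 1.
(~q) alone gives q = 0.
(t) alone gives t = 1.
That conflicts with the unit clause (~t).
So every satisfying assignment has u = False.

False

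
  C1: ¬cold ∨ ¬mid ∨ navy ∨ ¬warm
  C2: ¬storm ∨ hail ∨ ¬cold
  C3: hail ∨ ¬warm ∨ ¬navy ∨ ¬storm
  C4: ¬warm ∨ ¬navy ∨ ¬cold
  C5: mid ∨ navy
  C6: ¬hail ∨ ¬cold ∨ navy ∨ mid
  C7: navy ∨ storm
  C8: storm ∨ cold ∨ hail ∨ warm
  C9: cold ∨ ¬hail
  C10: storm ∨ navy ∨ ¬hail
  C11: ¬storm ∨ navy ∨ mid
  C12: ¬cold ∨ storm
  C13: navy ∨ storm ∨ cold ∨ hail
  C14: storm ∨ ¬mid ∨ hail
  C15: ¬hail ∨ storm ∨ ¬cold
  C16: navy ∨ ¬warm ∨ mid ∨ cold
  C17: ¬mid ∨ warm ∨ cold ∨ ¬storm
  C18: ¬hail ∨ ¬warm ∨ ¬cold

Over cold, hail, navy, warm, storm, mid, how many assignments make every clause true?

There are 2^6 = 64 truth assignments over (cold, hail, navy, warm, storm, mid).
Split on mid. With mid = True, the clauses containing mid are satisfied and ¬mid drops from the rest; 3 of the 2^5 = 32 assignments to the other variables satisfy what remains.
With mid = False, by the same count on the reduced clause set, 3 assignments work.
Total: 3 + 3 = 6.

6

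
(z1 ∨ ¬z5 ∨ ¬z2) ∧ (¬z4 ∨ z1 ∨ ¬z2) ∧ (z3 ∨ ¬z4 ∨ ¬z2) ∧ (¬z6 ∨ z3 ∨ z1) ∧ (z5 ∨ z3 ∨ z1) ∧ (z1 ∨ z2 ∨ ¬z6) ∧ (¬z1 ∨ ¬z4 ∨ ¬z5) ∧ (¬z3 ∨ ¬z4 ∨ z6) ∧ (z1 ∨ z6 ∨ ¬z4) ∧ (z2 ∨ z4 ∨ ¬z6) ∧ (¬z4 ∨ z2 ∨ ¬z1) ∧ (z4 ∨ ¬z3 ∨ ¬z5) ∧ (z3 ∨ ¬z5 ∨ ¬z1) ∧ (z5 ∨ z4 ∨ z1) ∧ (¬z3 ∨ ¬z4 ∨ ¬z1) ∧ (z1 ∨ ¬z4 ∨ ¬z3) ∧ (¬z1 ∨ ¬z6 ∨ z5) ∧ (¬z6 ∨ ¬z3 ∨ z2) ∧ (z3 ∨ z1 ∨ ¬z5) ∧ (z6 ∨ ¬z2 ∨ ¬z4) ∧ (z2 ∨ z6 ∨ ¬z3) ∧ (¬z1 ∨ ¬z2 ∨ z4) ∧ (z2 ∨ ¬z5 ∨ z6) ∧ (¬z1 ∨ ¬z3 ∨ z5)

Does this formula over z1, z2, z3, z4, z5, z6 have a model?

Satisfiable

Try z1 = True.
Try z4 = False.
(¬z2) alone gives z2 = False.
(¬z6) alone gives z6 = False.
(¬z3) alone gives z3 = False.
(¬z5) alone gives z5 = False.
This assignment satisfies each clause.
A satisfying assignment: z1=True, z2=False, z3=False, z4=False, z5=False, z6=False.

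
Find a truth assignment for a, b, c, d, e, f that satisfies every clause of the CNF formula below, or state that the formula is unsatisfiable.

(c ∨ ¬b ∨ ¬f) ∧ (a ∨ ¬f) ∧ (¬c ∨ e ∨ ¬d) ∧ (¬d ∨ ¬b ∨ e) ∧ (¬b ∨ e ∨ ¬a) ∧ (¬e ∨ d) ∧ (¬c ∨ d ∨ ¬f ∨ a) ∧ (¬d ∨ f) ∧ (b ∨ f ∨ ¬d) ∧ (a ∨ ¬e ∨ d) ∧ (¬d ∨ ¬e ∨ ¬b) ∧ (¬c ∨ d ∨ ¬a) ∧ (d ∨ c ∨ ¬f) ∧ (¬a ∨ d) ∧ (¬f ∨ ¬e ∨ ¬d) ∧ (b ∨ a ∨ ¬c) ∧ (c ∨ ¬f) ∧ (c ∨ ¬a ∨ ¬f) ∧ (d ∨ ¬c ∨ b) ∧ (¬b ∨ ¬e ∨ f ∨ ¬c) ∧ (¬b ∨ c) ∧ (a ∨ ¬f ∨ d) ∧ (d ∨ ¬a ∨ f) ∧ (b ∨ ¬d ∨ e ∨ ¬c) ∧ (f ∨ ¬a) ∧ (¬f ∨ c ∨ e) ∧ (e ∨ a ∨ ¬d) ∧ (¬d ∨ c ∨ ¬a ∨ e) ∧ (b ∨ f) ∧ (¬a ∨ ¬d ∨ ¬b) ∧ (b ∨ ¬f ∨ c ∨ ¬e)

a ↦ False; b ↦ True; c ↦ True; d ↦ False; e ↦ False; f ↦ False

Suppose a = False.
From the singleton clause (¬f), f = False.
From the singleton clause (¬d), d = False.
From the singleton clause (¬e), e = False.
From the singleton clause (b), b = True.
From the singleton clause (c), c = True.
All clauses are satisfied.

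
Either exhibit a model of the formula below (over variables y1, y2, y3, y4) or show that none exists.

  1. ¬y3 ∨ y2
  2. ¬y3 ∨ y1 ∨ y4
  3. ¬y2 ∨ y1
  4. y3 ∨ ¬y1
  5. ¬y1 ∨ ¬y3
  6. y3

From the singleton clause (y3), y3 = True.
From the singleton clause (y2), y2 = True.
From the singleton clause (y1), y1 = True.
But (¬y1) is also a unit clause — contradiction.

UNSATISFIABLE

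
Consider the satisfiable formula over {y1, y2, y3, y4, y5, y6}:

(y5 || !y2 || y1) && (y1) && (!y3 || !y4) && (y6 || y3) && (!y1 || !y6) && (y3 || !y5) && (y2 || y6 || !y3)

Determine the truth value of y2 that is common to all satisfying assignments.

Suppose y2 = false.
The clause (y1) is unit, so y1 = true.
The clause (!y6) is unit, so y6 = false.
The clause (y3) is unit, so y3 = true.
But (!y3) is also a unit clause — contradiction.
So every satisfying assignment has y2 = True.

True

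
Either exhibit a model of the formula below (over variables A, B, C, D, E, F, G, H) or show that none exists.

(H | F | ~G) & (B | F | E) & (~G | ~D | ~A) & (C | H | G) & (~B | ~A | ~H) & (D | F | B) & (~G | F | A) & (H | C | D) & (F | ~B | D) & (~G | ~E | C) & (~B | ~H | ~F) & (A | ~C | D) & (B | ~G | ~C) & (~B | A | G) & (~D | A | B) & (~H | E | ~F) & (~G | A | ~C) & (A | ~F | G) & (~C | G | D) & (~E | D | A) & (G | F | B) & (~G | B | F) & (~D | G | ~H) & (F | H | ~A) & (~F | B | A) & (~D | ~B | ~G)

A: 1,  B: 0,  C: 0,  D: 0,  E: 1,  F: 1,  G: 0,  H: 1

Suppose H = 1.
Suppose B = 0.
Suppose F = 1.
The clause (E) is unit, so E = 1.
The clause (A) is unit, so A = 1.
Suppose G = 0.
The clause (~D) is unit, so D = 0.
The clause (~C) is unit, so C = 0.
Every clause now holds.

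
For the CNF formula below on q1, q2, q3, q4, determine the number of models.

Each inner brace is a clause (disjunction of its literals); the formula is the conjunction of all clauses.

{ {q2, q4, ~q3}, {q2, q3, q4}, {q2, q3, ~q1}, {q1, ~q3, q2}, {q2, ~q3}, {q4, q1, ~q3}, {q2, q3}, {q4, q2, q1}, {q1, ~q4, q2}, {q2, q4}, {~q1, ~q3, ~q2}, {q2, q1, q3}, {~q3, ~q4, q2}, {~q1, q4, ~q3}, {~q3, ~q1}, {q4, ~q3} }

5

There are 2^4 = 16 truth assignments over (q1, q2, q3, q4).
Check each against the 16 clauses (columns in the order q1, q2, q3, q4):
  F F F F  ✗ fails (q2 | q3 | q4)
  F F F T  ✗ fails (q2 | q3)
  F F T F  ✗ fails (q2 | q4 | ~q3)
  F F T T  ✗ fails (q1 | ~q3 | q2)
  F T F F  ✓ satisfies all
  F T F T  ✓ satisfies all
  F T T F  ✗ fails (q4 | q1 | ~q3)
  F T T T  ✓ satisfies all
  T F F F  ✗ fails (q2 | q3 | q4)
  T F F T  ✗ fails (q2 | q3 | ~q1)
  T F T F  ✗ fails (q2 | q4 | ~q3)
  T F T T  ✗ fails (q2 | ~q3)
  T T F F  ✓ satisfies all
  T T F T  ✓ satisfies all
  T T T F  ✗ fails (~q1 | ~q3 | ~q2)
  T T T T  ✗ fails (~q1 | ~q3 | ~q2)
5 of the 16 rows are models.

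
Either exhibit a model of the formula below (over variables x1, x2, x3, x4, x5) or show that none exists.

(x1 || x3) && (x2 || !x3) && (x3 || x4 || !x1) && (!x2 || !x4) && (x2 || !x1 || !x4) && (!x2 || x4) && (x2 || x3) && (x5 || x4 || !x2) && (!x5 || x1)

Branch on x1: set x1 = true.
Branch on x2: set x2 = true.
Unit clause (!x4) forces x4 = false.
But (x4) is also a unit clause — contradiction.
Undo x2 and try x2 = false.
Unit clause (!x3) forces x3 = false.
But (x3) is also a unit clause — contradiction.
Neither x2 = true nor x2 = false works.
Undo x1 and try x1 = false.
Unit clause (x3) forces x3 = true.
Unit clause (x2) forces x2 = true.
Unit clause (!x4) forces x4 = false.
But (x4) is also a unit clause — contradiction.
Neither x1 = true nor x1 = false works.

UNSATISFIABLE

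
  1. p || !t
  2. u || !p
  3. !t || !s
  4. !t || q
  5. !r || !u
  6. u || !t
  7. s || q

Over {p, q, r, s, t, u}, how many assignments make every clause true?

13

There are 2^6 = 64 truth assignments over (p, q, r, s, t, u).
Split on u. With u = true, the clauses containing u are satisfied and !u drops from the rest; 7 of the 2^5 = 32 assignments to the other variables satisfy what remains.
With u = false, by the same count on the reduced clause set, 6 assignments work.
Total: 7 + 6 = 13.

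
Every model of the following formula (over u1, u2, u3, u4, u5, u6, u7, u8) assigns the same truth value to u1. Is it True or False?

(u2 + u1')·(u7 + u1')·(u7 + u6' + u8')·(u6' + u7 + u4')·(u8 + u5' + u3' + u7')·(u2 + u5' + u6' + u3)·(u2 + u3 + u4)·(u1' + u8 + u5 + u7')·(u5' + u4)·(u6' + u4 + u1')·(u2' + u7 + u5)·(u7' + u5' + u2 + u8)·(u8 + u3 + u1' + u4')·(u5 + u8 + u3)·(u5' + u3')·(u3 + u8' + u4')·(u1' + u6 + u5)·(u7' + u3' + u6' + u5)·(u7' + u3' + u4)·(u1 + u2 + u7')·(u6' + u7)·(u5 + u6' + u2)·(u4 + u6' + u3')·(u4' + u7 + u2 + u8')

False

Suppose u1 = 1.
From the singleton clause (u2), u2 = 1.
From the singleton clause (u7), u7 = 1.
Try u8 = 1.
Try u5 = 0.
From the singleton clause (u6), u6 = 1.
From the singleton clause (u4), u4 = 1.
From the singleton clause (u3), u3 = 1.
But (u3') is also a unit clause — contradiction.
Backtrack on u5: now try u5 = 1.
From the singleton clause (u4), u4 = 1.
From the singleton clause (u3'), u3 = 0.
But (u3) is also a unit clause — contradiction.
Both values of u5 lead to a conflict.
Backtrack on u8: now try u8 = 0.
From the singleton clause (u5), u5 = 1.
From the singleton clause (u3'), u3 = 0.
From the singleton clause (u4), u4 = 1.
But (u4') is also a unit clause — contradiction.
Both values of u8 lead to a conflict.
So every satisfying assignment has u1 = False.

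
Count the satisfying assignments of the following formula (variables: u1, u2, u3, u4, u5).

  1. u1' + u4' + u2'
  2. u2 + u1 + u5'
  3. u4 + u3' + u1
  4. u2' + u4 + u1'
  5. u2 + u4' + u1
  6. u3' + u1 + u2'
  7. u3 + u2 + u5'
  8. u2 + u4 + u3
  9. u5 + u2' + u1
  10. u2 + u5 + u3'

5

There are 2^5 = 32 truth assignments over (u1, u2, u3, u4, u5).
Split on u3. With u3 = 1, the clauses containing u3 are satisfied and u3' drops from the rest; 2 of the 2^4 = 16 assignments to the other variables satisfy what remains.
With u3 = 0, by the same count on the reduced clause set, 3 assignments work.
(One model: u1=F, u2=T, u3=F, u4=F, u5=T.)
Total: 2 + 3 = 5.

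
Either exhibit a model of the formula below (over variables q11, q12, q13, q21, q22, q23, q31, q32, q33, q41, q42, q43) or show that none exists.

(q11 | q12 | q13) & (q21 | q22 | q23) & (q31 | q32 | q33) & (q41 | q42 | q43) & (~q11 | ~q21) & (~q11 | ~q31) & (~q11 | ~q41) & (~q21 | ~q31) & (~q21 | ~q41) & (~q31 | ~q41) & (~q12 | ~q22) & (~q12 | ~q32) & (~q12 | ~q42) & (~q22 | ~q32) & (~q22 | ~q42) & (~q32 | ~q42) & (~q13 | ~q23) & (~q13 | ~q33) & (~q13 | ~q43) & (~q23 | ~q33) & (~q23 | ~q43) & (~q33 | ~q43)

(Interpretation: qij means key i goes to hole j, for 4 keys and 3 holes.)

Case q11 = 0:
Case q12 = 1:
Unit clause (~q22) forces q22 = 0.
Unit clause (~q32) forces q32 = 0.
Unit clause (~q42) forces q42 = 0.
Case q21 = 1:
Unit clause (~q31) forces q31 = 0.
Unit clause (q33) forces q33 = 1.
Unit clause (~q41) forces q41 = 0.
Unit clause (q43) forces q43 = 1.
Now (~q43) is unsatisfied and unit — conflict.
So q21 must be the other value — set q21 = 0.
Unit clause (q23) forces q23 = 1.
Unit clause (~q13) forces q13 = 0.
Unit clause (~q33) forces q33 = 0.
Unit clause (q31) forces q31 = 1.
Unit clause (~q41) forces q41 = 0.
Unit clause (q43) forces q43 = 1.
Now (~q43) is unsatisfied and unit — conflict.
Both values of q21 lead to a conflict.
So q12 must be the other value — set q12 = 0.
Unit clause (q13) forces q13 = 1.
Unit clause (~q23) forces q23 = 0.
Unit clause (~q33) forces q33 = 0.
Unit clause (~q43) forces q43 = 0.
Case q21 = 1:
Unit clause (~q31) forces q31 = 0.
Unit clause (q32) forces q32 = 1.
Unit clause (~q41) forces q41 = 0.
Unit clause (q42) forces q42 = 1.
Now (~q42) is unsatisfied and unit — conflict.
So q21 must be the other value — set q21 = 0.
Unit clause (q22) forces q22 = 1.
Unit clause (~q32) forces q32 = 0.
Unit clause (q31) forces q31 = 1.
Unit clause (~q41) forces q41 = 0.
Unit clause (q42) forces q42 = 1.
Now (~q42) is unsatisfied and unit — conflict.
Both values of q21 lead to a conflict.
Both values of q12 lead to a conflict.
So q11 must be the other value — set q11 = 1.
Unit clause (~q21) forces q21 = 0.
Unit clause (~q31) forces q31 = 0.
Unit clause (~q41) forces q41 = 0.
Case q22 = 1:
Unit clause (~q12) forces q12 = 0.
Unit clause (~q32) forces q32 = 0.
Unit clause (q33) forces q33 = 1.
Unit clause (~q42) forces q42 = 0.
Unit clause (q43) forces q43 = 1.
Now (~q43) is unsatisfied and unit — conflict.
So q22 must be the other value — set q22 = 0.
Unit clause (q23) forces q23 = 1.
Unit clause (~q13) forces q13 = 0.
Unit clause (~q33) forces q33 = 0.
Unit clause (q32) forces q32 = 1.
Unit clause (~q12) forces q12 = 0.
Unit clause (~q42) forces q42 = 0.
Unit clause (q43) forces q43 = 1.
Now (~q43) is unsatisfied and unit — conflict.
Both values of q22 lead to a conflict.
Both values of q11 lead to a conflict.

UNSATISFIABLE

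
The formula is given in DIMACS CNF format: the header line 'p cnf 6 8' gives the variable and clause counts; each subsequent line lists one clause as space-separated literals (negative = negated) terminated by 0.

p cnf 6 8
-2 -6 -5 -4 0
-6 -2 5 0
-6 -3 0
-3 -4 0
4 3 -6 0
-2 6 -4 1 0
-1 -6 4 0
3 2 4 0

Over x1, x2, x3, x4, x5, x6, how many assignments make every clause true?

There are 2^6 = 64 truth assignments over (x1, x2, x3, x4, x5, x6).
Split on x6. With x6 = True, the clauses containing x6 are satisfied and ¬x6 drops from the rest; 4 of the 2^5 = 32 assignments to the other variables satisfy what remains.
With x6 = False, by the same count on the reduced clause set, 18 assignments work.
(One model: x1=F, x2=F, x3=F, x4=T, x5=F, x6=F.)
Total: 4 + 18 = 22.

22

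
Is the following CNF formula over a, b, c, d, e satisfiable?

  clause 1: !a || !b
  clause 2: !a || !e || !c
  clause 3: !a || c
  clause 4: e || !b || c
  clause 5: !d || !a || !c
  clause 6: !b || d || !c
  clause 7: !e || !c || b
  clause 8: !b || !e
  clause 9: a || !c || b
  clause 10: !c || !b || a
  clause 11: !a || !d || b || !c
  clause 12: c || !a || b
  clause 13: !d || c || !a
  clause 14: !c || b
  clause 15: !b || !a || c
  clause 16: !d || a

Satisfiable

Branch on a: set a = false.
Unit clause (!d) forces d = false.
Branch on b: set b = false.
Unit clause (!c) forces c = false.
Every clause is now satisfied; e is unconstrained.
A satisfying assignment: a: false, b: false, c: false, d: false, e: true.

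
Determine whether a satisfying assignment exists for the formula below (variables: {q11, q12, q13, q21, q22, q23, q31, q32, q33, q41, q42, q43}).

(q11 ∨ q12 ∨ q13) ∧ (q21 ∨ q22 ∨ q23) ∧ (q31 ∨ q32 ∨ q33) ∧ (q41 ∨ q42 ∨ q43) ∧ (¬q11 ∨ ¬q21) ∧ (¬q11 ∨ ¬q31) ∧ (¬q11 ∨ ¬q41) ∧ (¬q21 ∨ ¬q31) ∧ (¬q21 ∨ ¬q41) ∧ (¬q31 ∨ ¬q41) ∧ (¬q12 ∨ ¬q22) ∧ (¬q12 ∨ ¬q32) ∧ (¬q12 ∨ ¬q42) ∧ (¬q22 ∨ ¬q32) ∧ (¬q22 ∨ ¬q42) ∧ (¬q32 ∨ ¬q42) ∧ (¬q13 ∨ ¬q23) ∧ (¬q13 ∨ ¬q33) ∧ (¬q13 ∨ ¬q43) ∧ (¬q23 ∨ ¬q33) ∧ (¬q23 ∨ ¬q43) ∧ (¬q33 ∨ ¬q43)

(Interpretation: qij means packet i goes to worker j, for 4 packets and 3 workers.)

Try q11 = False.
Try q12 = True.
From the singleton clause (¬q22), q22 = False.
From the singleton clause (¬q32), q32 = False.
From the singleton clause (¬q42), q42 = False.
Try q21 = True.
From the singleton clause (¬q31), q31 = False.
From the singleton clause (q33), q33 = True.
From the singleton clause (¬q41), q41 = False.
From the singleton clause (q43), q43 = True.
That conflicts with the unit clause (¬q43).
Backtrack on q21: now try q21 = False.
From the singleton clause (q23), q23 = True.
From the singleton clause (¬q13), q13 = False.
From the singleton clause (¬q33), q33 = False.
From the singleton clause (q31), q31 = True.
From the singleton clause (¬q41), q41 = False.
From the singleton clause (q43), q43 = True.
That conflicts with the unit clause (¬q43).
Either choice for q21 ends in contradiction.
Backtrack on q12: now try q12 = False.
From the singleton clause (q13), q13 = True.
From the singleton clause (¬q23), q23 = False.
From the singleton clause (¬q33), q33 = False.
From the singleton clause (¬q43), q43 = False.
Try q21 = True.
From the singleton clause (¬q31), q31 = False.
From the singleton clause (q32), q32 = True.
From the singleton clause (¬q41), q41 = False.
From the singleton clause (q42), q42 = True.
That conflicts with the unit clause (¬q42).
Backtrack on q21: now try q21 = False.
From the singleton clause (q22), q22 = True.
From the singleton clause (¬q32), q32 = False.
From the singleton clause (q31), q31 = True.
From the singleton clause (¬q41), q41 = False.
From the singleton clause (q42), q42 = True.
That conflicts with the unit clause (¬q42).
Either choice for q21 ends in contradiction.
Either choice for q12 ends in contradiction.
Backtrack on q11: now try q11 = True.
From the singleton clause (¬q21), q21 = False.
From the singleton clause (¬q31), q31 = False.
From the singleton clause (¬q41), q41 = False.
Try q22 = True.
From the singleton clause (¬q12), q12 = False.
From the singleton clause (¬q32), q32 = False.
From the singleton clause (q33), q33 = True.
From the singleton clause (¬q42), q42 = False.
From the singleton clause (q43), q43 = True.
That conflicts with the unit clause (¬q43).
Backtrack on q22: now try q22 = False.
From the singleton clause (q23), q23 = True.
From the singleton clause (¬q13), q13 = False.
From the singleton clause (¬q33), q33 = False.
From the singleton clause (q32), q32 = True.
From the singleton clause (¬q12), q12 = False.
From the singleton clause (¬q42), q42 = False.
From the singleton clause (q43), q43 = True.
That conflicts with the unit clause (¬q43).
Either choice for q22 ends in contradiction.
Either choice for q11 ends in contradiction.
No assignment satisfies every clause.

No, unsatisfiable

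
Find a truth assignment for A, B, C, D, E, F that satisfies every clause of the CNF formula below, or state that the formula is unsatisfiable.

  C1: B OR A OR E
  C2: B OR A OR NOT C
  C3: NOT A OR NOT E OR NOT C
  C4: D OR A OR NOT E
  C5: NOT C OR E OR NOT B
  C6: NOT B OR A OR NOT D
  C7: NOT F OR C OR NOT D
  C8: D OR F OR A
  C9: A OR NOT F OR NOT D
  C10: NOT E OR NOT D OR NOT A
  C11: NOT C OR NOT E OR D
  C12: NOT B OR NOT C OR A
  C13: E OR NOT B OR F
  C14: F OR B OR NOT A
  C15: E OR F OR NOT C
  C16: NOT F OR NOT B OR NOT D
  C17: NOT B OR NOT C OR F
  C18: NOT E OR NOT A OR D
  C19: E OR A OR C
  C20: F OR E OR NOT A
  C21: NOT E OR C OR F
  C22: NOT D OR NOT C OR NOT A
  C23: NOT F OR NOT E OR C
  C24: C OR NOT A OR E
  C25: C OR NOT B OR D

A: true, B: false, C: true, D: false, E: false, F: true

Branch on B: set B = false.
Branch on A: set A = true.
(F) alone gives F = true.
Branch on E: set E = false.
(C) alone gives C = true.
(NOT D) alone gives D = false.
This assignment satisfies each clause.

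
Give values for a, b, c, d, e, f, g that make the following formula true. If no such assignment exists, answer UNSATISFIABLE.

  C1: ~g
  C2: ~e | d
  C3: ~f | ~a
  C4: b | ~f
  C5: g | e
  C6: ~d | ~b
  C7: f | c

a: 0; b: 0; c: 1; d: 1; e: 1; f: 0; g: 0

From the singleton clause (~g), g = 0.
From the singleton clause (e), e = 1.
From the singleton clause (d), d = 1.
From the singleton clause (~b), b = 0.
From the singleton clause (~f), f = 0.
From the singleton clause (c), c = 1.
No clause remains; a is free.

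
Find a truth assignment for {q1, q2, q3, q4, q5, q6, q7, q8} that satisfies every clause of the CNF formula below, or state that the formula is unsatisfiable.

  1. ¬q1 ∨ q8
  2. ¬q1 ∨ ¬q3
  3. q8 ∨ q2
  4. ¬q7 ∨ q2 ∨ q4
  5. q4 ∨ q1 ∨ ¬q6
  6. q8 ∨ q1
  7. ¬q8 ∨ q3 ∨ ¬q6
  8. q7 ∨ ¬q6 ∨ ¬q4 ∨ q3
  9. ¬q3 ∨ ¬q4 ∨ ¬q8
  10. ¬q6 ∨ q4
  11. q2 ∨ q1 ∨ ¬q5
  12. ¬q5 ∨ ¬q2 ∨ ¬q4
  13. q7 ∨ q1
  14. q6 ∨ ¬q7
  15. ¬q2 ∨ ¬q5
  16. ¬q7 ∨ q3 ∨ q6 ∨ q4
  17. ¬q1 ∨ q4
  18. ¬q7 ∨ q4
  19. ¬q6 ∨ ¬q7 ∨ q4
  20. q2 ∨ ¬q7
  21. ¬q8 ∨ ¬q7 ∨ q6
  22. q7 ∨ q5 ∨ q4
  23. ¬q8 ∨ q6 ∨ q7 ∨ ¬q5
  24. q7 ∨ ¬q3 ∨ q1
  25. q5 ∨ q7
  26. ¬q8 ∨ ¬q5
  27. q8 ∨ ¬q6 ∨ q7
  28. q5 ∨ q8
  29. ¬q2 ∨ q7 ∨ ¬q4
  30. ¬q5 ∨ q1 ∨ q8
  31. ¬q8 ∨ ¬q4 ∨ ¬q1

Case q1 = False:
Unit clause (q8) forces q8 = True.
Unit clause (q7) forces q7 = True.
Unit clause (q6) forces q6 = True.
Unit clause (q4) forces q4 = True.
Unit clause (q3) forces q3 = True.
Now (¬q3) is unsatisfied and unit — conflict.
That branch fails; take q1 = True instead.
Unit clause (q8) forces q8 = True.
Unit clause (¬q3) forces q3 = False.
Unit clause (¬q6) forces q6 = False.
Unit clause (¬q7) forces q7 = False.
Unit clause (q4) forces q4 = True.
Now (¬q4) is unsatisfied and unit — conflict.
Both values of q1 lead to a conflict.

UNSATISFIABLE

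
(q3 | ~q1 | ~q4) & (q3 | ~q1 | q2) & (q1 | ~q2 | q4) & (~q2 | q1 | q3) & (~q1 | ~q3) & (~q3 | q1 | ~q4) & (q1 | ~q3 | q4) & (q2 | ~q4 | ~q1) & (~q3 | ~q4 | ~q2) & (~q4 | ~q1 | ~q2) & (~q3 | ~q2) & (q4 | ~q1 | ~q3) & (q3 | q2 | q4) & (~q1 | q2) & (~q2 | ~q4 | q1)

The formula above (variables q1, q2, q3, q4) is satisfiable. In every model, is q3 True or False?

Suppose q3 = 1.
From the singleton clause (~q1), q1 = 0.
From the singleton clause (~q4), q4 = 0.
Now (q4) is unsatisfied and unit — conflict.
So every satisfying assignment has q3 = False.

False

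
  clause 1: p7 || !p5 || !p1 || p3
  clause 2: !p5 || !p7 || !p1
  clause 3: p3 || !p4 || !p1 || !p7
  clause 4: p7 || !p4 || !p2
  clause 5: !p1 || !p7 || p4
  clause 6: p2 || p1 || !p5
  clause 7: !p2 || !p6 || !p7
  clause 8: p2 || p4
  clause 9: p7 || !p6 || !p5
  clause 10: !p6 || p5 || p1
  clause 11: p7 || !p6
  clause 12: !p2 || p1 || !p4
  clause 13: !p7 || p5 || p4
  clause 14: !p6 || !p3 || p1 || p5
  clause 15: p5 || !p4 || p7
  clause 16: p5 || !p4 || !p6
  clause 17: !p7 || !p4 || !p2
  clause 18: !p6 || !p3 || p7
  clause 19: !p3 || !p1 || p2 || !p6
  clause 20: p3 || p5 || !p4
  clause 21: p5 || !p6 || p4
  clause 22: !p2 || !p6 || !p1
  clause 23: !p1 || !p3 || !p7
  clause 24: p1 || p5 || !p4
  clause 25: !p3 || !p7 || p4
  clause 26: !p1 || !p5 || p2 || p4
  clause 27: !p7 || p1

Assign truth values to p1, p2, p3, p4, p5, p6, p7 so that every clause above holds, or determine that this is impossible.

Case p2 = true:
Case p7 = false:
From the singleton clause (!p4), p4 = false.
From the singleton clause (!p6), p6 = false.
Case p5 = false:
No clause remains; p1, p3 are free.

p1: false, p2: true, p3: false, p4: false, p5: false, p6: false, p7: false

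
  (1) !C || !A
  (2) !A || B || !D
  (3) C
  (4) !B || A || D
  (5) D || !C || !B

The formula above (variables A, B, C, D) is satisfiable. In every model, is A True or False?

Suppose A = true.
The clause (!C) is unit, so C = false.
Now (C) is unsatisfied and unit — conflict.
So every satisfying assignment has A = False.

False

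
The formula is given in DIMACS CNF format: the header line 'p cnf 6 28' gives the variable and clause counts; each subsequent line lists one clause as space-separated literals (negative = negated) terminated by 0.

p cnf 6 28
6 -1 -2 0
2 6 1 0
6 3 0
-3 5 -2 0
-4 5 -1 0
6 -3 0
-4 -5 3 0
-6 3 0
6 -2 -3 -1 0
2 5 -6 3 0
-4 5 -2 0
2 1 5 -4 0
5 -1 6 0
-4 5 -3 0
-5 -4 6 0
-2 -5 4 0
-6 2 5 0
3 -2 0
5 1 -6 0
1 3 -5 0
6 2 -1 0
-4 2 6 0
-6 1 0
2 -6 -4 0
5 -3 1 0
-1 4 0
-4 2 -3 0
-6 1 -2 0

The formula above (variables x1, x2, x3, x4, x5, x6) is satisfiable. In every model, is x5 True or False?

True

Suppose x5 = False.
Try x6 = True.
Unit clause (x3) forces x3 = True.
Unit clause (¬x2) forces x2 = False.
Now (x2) is unsatisfied and unit — conflict.
Undo x6 and try x6 = False.
Unit clause (x3) forces x3 = True.
Now (¬x3) is unsatisfied and unit — conflict.
Neither x6 = True nor x6 = False works.
So every satisfying assignment has x5 = True.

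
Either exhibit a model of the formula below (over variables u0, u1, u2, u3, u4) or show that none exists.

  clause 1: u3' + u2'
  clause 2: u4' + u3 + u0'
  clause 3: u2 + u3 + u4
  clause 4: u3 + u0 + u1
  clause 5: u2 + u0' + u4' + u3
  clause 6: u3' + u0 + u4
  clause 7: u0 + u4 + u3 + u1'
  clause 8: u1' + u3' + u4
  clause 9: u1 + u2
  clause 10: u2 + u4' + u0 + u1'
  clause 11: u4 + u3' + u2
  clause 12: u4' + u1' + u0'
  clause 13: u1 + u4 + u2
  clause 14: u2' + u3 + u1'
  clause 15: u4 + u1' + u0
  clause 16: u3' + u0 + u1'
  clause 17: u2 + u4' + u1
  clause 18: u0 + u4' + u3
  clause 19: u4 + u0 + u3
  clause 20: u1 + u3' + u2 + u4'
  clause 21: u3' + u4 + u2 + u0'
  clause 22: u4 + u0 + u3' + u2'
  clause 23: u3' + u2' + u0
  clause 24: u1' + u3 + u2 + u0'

u0 ↦ 1,  u1 ↦ 0,  u2 ↦ 1,  u3 ↦ 0,  u4 ↦ 0

Case u3 = 0:
Case u4 = 0:
From the singleton clause (u2), u2 = 1.
From the singleton clause (u1'), u1 = 0.
From the singleton clause (u0), u0 = 1.
Every clause now holds.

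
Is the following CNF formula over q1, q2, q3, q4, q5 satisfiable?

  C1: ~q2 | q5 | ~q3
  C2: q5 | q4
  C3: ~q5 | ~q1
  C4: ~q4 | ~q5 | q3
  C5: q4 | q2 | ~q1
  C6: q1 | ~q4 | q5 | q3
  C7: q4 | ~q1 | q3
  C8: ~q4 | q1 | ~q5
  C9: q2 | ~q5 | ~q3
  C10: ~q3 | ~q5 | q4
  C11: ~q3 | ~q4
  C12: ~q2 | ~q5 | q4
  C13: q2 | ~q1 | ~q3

Branch on q5: set q5 = 0.
From the singleton clause (q4), q4 = 1.
From the singleton clause (~q3), q3 = 0.
From the singleton clause (q1), q1 = 1.
Every clause is now satisfied; q2 is unconstrained.
A satisfying assignment: q1=1,  q2=1,  q3=0,  q4=1,  q5=0.

Satisfiable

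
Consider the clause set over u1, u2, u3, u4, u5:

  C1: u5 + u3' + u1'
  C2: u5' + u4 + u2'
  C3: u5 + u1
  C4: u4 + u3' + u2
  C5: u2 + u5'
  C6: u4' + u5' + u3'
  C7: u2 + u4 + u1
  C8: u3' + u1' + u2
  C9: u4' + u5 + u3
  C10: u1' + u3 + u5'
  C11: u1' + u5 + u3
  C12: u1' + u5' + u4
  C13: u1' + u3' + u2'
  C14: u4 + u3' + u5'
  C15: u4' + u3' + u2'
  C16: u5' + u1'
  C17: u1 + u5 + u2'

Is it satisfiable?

Satisfiable

Branch on u5: set u5 = 1.
(u2) alone gives u2 = 1.
(u4) alone gives u4 = 1.
(u3') alone gives u3 = 0.
(u1') alone gives u1 = 0.
This assignment satisfies each clause.
A satisfying assignment: u1 ↦ 0, u2 ↦ 1, u3 ↦ 0, u4 ↦ 1, u5 ↦ 1.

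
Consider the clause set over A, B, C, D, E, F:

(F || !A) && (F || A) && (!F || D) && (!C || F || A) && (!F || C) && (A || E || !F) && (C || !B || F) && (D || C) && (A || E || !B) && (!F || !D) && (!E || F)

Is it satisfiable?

Try F = true.
The clause (D) is unit, so D = true.
Now (!D) is unsatisfied and unit — conflict.
So F must be the other value — set F = false.
The clause (!A) is unit, so A = false.
Now (A) is unsatisfied and unit — conflict.
Both values of F lead to a conflict.
No assignment satisfies every clause.

Unsatisfiable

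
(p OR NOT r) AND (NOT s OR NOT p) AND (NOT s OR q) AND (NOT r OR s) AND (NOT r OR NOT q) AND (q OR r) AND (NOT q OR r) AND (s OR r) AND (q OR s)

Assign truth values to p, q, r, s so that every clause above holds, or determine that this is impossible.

Case p = true:
Unit clause (NOT s) forces s = false.
Unit clause (NOT r) forces r = false.
But (r) is also a unit clause — contradiction.
Backtrack on p: now try p = false.
Unit clause (NOT r) forces r = false.
Unit clause (q) forces q = true.
But (NOT q) is also a unit clause — contradiction.
Either choice for p ends in contradiction.

UNSATISFIABLE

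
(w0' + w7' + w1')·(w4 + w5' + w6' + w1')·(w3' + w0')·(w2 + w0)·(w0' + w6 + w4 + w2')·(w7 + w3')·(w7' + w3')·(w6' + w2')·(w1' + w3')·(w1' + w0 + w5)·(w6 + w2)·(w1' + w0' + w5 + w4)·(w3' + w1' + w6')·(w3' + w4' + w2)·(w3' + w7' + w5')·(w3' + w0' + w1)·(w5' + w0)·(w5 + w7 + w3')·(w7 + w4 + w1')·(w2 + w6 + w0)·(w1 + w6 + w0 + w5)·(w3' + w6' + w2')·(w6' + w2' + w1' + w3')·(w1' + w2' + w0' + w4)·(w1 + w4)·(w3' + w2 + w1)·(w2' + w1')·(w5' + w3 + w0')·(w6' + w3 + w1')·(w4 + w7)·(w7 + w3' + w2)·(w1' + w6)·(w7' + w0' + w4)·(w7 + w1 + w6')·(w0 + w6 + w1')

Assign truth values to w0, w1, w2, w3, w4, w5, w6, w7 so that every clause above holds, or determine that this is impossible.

w0=1,  w1=0,  w2=0,  w3=0,  w4=1,  w5=0,  w6=1,  w7=1

Suppose w3 = 0.
Suppose w2 = 0.
Unit clause (w0) forces w0 = 1.
Unit clause (w6) forces w6 = 1.
Unit clause (w5') forces w5 = 0.
Unit clause (w1') forces w1 = 0.
Unit clause (w4) forces w4 = 1.
Unit clause (w7) forces w7 = 1.
Every clause now holds.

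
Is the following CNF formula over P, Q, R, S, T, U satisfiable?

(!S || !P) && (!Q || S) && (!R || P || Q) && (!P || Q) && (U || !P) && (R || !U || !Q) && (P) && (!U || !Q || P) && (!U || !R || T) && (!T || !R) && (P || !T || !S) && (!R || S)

Unsatisfiable

Unit clause (P) forces P = true.
Unit clause (!S) forces S = false.
Unit clause (!Q) forces Q = false.
But (Q) is also a unit clause — contradiction.
No assignment satisfies every clause.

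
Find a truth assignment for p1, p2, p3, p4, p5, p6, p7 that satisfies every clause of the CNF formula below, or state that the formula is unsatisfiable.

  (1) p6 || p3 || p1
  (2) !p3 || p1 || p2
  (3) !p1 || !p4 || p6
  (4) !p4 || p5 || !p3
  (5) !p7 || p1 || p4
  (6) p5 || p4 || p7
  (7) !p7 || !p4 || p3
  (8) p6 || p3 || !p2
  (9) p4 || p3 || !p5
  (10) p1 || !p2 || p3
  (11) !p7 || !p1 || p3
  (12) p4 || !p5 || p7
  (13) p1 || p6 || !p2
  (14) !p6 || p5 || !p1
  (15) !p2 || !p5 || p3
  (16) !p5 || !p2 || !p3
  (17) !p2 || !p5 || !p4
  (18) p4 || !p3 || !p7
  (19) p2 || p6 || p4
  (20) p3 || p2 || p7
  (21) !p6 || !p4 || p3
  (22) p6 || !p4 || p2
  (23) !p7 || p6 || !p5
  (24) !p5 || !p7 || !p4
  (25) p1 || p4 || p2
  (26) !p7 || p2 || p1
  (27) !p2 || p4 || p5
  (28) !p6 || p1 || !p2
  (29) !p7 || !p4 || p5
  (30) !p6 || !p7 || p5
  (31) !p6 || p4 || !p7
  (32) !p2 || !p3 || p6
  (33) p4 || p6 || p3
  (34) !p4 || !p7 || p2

Case p6 = true:
Case p5 = true:
Case p4 = true:
From the singleton clause (!p2), p2 = false.
From the singleton clause (p3), p3 = true.
From the singleton clause (p1), p1 = true.
From the singleton clause (!p7), p7 = false.
Every clause now holds.

p1 ↦ true, p2 ↦ false, p3 ↦ true, p4 ↦ true, p5 ↦ true, p6 ↦ true, p7 ↦ false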